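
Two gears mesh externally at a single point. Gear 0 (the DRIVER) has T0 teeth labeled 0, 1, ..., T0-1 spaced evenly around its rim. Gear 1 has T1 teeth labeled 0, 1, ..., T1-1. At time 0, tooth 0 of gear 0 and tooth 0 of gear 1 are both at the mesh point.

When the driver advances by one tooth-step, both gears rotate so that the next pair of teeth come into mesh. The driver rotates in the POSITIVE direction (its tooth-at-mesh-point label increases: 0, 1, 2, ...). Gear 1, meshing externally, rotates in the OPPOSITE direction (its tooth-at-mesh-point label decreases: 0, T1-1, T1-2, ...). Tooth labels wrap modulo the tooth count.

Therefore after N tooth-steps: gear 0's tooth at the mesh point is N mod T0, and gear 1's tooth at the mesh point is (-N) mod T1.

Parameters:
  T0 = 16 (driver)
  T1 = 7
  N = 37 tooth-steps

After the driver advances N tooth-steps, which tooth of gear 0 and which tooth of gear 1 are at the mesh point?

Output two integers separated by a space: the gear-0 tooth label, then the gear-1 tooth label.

Answer: 5 5

Derivation:
Gear 0 (driver, T0=16): tooth at mesh = N mod T0
  37 = 2 * 16 + 5, so 37 mod 16 = 5
  gear 0 tooth = 5
Gear 1 (driven, T1=7): tooth at mesh = (-N) mod T1
  37 = 5 * 7 + 2, so 37 mod 7 = 2
  (-37) mod 7 = (-2) mod 7 = 7 - 2 = 5
Mesh after 37 steps: gear-0 tooth 5 meets gear-1 tooth 5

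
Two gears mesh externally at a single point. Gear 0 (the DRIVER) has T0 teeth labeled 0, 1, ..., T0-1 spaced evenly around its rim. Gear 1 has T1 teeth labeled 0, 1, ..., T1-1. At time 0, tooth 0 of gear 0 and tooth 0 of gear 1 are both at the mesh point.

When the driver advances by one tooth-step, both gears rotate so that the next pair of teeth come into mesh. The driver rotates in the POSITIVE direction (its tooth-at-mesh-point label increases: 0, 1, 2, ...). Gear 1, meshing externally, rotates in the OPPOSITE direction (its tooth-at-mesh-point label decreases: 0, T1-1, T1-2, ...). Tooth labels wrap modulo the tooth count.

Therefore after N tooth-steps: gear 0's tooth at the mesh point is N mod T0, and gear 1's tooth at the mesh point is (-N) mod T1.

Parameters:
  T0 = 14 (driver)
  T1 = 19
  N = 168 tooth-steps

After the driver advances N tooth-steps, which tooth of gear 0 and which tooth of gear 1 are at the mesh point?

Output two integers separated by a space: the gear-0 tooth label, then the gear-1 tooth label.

Answer: 0 3

Derivation:
Gear 0 (driver, T0=14): tooth at mesh = N mod T0
  168 = 12 * 14 + 0, so 168 mod 14 = 0
  gear 0 tooth = 0
Gear 1 (driven, T1=19): tooth at mesh = (-N) mod T1
  168 = 8 * 19 + 16, so 168 mod 19 = 16
  (-168) mod 19 = (-16) mod 19 = 19 - 16 = 3
Mesh after 168 steps: gear-0 tooth 0 meets gear-1 tooth 3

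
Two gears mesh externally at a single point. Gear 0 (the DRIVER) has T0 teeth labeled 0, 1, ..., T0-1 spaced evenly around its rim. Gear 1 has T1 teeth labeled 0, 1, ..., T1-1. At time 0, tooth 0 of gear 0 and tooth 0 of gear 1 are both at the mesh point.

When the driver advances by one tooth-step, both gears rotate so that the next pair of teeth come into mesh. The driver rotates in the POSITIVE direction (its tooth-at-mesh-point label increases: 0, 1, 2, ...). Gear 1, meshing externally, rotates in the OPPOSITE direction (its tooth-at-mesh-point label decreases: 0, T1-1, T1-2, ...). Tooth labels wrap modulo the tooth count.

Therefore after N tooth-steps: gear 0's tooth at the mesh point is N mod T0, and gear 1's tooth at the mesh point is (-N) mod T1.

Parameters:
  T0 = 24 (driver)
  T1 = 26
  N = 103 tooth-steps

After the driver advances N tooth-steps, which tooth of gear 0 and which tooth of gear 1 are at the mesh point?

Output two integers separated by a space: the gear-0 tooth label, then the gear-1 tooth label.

Gear 0 (driver, T0=24): tooth at mesh = N mod T0
  103 = 4 * 24 + 7, so 103 mod 24 = 7
  gear 0 tooth = 7
Gear 1 (driven, T1=26): tooth at mesh = (-N) mod T1
  103 = 3 * 26 + 25, so 103 mod 26 = 25
  (-103) mod 26 = (-25) mod 26 = 26 - 25 = 1
Mesh after 103 steps: gear-0 tooth 7 meets gear-1 tooth 1

Answer: 7 1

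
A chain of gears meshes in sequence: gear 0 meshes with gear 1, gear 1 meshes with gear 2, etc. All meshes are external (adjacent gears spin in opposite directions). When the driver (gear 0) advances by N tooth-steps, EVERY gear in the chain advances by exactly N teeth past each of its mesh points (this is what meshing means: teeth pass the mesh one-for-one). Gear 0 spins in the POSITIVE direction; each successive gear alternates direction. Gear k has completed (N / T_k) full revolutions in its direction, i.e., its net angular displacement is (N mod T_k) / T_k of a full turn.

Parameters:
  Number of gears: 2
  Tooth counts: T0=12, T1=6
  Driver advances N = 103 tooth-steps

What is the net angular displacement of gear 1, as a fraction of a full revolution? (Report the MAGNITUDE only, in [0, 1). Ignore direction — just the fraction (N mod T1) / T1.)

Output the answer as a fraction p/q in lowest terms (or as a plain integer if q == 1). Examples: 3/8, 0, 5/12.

Chain of 2 gears, tooth counts: [12, 6]
  gear 0: T0=12, direction=positive, advance = 103 mod 12 = 7 teeth = 7/12 turn
  gear 1: T1=6, direction=negative, advance = 103 mod 6 = 1 teeth = 1/6 turn
Gear 1: 103 mod 6 = 1
Fraction = 1 / 6 = 1/6 (gcd(1,6)=1) = 1/6

Answer: 1/6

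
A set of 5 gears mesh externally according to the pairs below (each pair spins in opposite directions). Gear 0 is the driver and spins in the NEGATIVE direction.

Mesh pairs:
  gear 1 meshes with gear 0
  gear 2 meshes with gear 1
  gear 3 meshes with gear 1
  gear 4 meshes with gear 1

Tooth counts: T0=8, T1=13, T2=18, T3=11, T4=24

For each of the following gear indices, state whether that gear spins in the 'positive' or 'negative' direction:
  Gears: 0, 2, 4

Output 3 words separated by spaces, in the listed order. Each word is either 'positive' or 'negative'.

Gear 0 (driver): negative (depth 0)
  gear 1: meshes with gear 0 -> depth 1 -> positive (opposite of gear 0)
  gear 2: meshes with gear 1 -> depth 2 -> negative (opposite of gear 1)
  gear 3: meshes with gear 1 -> depth 2 -> negative (opposite of gear 1)
  gear 4: meshes with gear 1 -> depth 2 -> negative (opposite of gear 1)
Queried indices 0, 2, 4 -> negative, negative, negative

Answer: negative negative negative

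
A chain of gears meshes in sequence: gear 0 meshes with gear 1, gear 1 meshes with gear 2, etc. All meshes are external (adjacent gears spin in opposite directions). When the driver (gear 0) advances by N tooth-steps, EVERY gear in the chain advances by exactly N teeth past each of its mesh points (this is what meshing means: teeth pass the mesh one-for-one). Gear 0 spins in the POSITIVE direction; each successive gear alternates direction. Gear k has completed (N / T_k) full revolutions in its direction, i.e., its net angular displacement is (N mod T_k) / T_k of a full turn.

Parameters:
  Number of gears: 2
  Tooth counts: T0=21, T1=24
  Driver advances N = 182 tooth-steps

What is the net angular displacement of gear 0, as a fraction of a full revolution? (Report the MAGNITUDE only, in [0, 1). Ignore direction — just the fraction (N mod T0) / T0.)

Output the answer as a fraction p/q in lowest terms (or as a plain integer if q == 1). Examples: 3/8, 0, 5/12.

Answer: 2/3

Derivation:
Chain of 2 gears, tooth counts: [21, 24]
  gear 0: T0=21, direction=positive, advance = 182 mod 21 = 14 teeth = 14/21 turn
  gear 1: T1=24, direction=negative, advance = 182 mod 24 = 14 teeth = 14/24 turn
Gear 0: 182 mod 21 = 14
Fraction = 14 / 21 = 2/3 (gcd(14,21)=7) = 2/3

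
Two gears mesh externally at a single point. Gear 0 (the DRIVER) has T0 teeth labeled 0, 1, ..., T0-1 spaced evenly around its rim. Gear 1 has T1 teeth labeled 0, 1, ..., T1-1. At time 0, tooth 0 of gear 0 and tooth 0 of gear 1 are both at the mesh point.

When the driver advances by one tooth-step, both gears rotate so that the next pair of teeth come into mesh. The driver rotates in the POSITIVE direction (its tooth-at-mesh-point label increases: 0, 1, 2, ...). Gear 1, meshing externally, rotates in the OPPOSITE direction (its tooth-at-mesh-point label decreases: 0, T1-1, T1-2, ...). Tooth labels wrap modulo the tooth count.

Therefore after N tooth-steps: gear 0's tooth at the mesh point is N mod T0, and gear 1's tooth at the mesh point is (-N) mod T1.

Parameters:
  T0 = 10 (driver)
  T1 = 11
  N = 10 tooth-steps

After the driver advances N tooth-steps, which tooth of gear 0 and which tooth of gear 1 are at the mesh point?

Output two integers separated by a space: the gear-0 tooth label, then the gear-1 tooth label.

Gear 0 (driver, T0=10): tooth at mesh = N mod T0
  10 = 1 * 10 + 0, so 10 mod 10 = 0
  gear 0 tooth = 0
Gear 1 (driven, T1=11): tooth at mesh = (-N) mod T1
  10 = 0 * 11 + 10, so 10 mod 11 = 10
  (-10) mod 11 = (-10) mod 11 = 11 - 10 = 1
Mesh after 10 steps: gear-0 tooth 0 meets gear-1 tooth 1

Answer: 0 1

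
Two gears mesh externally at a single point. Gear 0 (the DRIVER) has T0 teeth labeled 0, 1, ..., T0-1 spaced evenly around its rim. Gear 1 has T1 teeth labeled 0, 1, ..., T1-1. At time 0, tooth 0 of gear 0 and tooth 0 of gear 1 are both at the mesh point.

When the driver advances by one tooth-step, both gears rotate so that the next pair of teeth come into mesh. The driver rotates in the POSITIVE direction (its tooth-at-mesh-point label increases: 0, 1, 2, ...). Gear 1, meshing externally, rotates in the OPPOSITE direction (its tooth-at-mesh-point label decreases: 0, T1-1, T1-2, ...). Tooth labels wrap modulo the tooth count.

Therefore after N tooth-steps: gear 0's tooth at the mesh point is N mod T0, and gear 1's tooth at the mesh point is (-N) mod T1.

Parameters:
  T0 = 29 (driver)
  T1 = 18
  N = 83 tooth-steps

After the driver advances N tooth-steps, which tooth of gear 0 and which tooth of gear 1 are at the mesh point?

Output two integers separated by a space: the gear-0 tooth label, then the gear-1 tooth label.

Answer: 25 7

Derivation:
Gear 0 (driver, T0=29): tooth at mesh = N mod T0
  83 = 2 * 29 + 25, so 83 mod 29 = 25
  gear 0 tooth = 25
Gear 1 (driven, T1=18): tooth at mesh = (-N) mod T1
  83 = 4 * 18 + 11, so 83 mod 18 = 11
  (-83) mod 18 = (-11) mod 18 = 18 - 11 = 7
Mesh after 83 steps: gear-0 tooth 25 meets gear-1 tooth 7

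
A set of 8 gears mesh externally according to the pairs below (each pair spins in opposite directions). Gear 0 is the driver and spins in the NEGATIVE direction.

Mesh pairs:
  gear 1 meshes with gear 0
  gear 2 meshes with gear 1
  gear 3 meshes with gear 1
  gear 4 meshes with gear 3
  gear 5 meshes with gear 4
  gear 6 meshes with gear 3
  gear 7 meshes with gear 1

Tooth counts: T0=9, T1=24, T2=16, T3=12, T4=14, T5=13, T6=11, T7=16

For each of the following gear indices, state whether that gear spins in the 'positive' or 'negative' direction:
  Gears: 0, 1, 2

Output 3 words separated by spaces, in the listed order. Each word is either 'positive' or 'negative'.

Gear 0 (driver): negative (depth 0)
  gear 1: meshes with gear 0 -> depth 1 -> positive (opposite of gear 0)
  gear 2: meshes with gear 1 -> depth 2 -> negative (opposite of gear 1)
  gear 3: meshes with gear 1 -> depth 2 -> negative (opposite of gear 1)
  gear 4: meshes with gear 3 -> depth 3 -> positive (opposite of gear 3)
  gear 5: meshes with gear 4 -> depth 4 -> negative (opposite of gear 4)
  gear 6: meshes with gear 3 -> depth 3 -> positive (opposite of gear 3)
  gear 7: meshes with gear 1 -> depth 2 -> negative (opposite of gear 1)
Queried indices 0, 1, 2 -> negative, positive, negative

Answer: negative positive negative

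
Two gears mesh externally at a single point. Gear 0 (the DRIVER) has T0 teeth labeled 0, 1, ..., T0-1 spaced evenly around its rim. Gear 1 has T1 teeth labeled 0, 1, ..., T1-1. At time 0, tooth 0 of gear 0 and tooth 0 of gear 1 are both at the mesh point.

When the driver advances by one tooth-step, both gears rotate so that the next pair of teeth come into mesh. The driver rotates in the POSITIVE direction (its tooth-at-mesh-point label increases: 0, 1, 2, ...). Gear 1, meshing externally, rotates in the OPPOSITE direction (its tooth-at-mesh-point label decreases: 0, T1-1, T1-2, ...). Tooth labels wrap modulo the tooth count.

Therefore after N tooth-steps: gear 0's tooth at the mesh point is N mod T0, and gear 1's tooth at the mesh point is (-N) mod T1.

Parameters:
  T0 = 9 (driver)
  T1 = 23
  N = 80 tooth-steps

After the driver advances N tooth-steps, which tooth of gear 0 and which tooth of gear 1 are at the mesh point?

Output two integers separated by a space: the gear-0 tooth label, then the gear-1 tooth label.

Answer: 8 12

Derivation:
Gear 0 (driver, T0=9): tooth at mesh = N mod T0
  80 = 8 * 9 + 8, so 80 mod 9 = 8
  gear 0 tooth = 8
Gear 1 (driven, T1=23): tooth at mesh = (-N) mod T1
  80 = 3 * 23 + 11, so 80 mod 23 = 11
  (-80) mod 23 = (-11) mod 23 = 23 - 11 = 12
Mesh after 80 steps: gear-0 tooth 8 meets gear-1 tooth 12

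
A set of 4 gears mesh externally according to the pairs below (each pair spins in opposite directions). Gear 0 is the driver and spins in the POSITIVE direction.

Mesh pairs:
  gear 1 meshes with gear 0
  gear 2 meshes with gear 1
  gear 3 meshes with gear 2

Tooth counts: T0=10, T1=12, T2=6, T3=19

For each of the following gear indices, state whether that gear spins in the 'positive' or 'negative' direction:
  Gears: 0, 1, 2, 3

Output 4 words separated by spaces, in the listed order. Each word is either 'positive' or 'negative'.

Answer: positive negative positive negative

Derivation:
Gear 0 (driver): positive (depth 0)
  gear 1: meshes with gear 0 -> depth 1 -> negative (opposite of gear 0)
  gear 2: meshes with gear 1 -> depth 2 -> positive (opposite of gear 1)
  gear 3: meshes with gear 2 -> depth 3 -> negative (opposite of gear 2)
Queried indices 0, 1, 2, 3 -> positive, negative, positive, negative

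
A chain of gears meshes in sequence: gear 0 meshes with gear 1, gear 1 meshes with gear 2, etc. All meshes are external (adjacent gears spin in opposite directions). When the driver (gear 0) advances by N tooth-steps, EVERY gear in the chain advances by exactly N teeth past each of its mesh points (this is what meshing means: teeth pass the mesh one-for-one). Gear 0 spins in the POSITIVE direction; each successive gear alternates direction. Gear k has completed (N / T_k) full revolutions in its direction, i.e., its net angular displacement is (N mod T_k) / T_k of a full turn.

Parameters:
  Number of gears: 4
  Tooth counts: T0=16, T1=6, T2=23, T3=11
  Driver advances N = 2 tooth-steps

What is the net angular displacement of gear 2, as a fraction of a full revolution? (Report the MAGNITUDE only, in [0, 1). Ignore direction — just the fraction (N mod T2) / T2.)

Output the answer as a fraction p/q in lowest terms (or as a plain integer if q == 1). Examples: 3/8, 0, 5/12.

Chain of 4 gears, tooth counts: [16, 6, 23, 11]
  gear 0: T0=16, direction=positive, advance = 2 mod 16 = 2 teeth = 2/16 turn
  gear 1: T1=6, direction=negative, advance = 2 mod 6 = 2 teeth = 2/6 turn
  gear 2: T2=23, direction=positive, advance = 2 mod 23 = 2 teeth = 2/23 turn
  gear 3: T3=11, direction=negative, advance = 2 mod 11 = 2 teeth = 2/11 turn
Gear 2: 2 mod 23 = 2
Fraction = 2 / 23 = 2/23 (gcd(2,23)=1) = 2/23

Answer: 2/23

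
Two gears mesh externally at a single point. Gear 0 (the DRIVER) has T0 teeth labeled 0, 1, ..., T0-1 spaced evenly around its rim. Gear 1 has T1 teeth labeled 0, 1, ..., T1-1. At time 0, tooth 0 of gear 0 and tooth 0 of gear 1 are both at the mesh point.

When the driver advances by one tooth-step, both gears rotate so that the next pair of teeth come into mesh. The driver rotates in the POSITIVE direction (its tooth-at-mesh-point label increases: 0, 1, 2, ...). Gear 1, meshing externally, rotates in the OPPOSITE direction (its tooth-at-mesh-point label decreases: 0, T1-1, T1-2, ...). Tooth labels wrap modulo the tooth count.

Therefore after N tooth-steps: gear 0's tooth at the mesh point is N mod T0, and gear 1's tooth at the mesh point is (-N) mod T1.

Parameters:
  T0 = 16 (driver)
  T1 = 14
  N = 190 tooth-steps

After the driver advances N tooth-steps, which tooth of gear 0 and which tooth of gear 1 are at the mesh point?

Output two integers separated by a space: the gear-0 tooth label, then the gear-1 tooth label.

Answer: 14 6

Derivation:
Gear 0 (driver, T0=16): tooth at mesh = N mod T0
  190 = 11 * 16 + 14, so 190 mod 16 = 14
  gear 0 tooth = 14
Gear 1 (driven, T1=14): tooth at mesh = (-N) mod T1
  190 = 13 * 14 + 8, so 190 mod 14 = 8
  (-190) mod 14 = (-8) mod 14 = 14 - 8 = 6
Mesh after 190 steps: gear-0 tooth 14 meets gear-1 tooth 6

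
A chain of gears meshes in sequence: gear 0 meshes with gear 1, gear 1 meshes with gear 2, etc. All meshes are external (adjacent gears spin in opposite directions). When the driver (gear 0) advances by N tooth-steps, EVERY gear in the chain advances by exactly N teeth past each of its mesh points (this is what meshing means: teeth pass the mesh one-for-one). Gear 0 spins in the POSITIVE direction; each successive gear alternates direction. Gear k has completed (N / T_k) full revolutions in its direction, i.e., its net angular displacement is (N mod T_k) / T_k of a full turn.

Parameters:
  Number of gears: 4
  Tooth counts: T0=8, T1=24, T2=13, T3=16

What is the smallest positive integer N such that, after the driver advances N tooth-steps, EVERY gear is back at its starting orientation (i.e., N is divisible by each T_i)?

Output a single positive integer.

Gear k returns to start when N is a multiple of T_k.
All gears at start simultaneously when N is a common multiple of [8, 24, 13, 16]; the smallest such N is lcm(8, 24, 13, 16).
Start: lcm = T0 = 8
Fold in T1=24: gcd(8, 24) = 8; lcm(8, 24) = 8 * 24 / 8 = 192 / 8 = 24
Fold in T2=13: gcd(24, 13) = 1; lcm(24, 13) = 24 * 13 / 1 = 312 / 1 = 312
Fold in T3=16: gcd(312, 16) = 8; lcm(312, 16) = 312 * 16 / 8 = 4992 / 8 = 624
Full cycle length = 624

Answer: 624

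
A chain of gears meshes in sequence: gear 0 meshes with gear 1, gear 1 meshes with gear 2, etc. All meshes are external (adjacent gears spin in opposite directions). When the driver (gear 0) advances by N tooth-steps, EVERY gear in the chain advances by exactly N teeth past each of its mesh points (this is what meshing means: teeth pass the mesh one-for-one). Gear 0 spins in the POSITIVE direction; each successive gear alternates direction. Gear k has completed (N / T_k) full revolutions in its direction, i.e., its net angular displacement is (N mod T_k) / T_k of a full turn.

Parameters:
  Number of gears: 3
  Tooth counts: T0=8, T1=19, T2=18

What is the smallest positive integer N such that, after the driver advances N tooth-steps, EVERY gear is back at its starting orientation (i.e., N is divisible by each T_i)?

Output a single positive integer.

Answer: 1368

Derivation:
Gear k returns to start when N is a multiple of T_k.
All gears at start simultaneously when N is a common multiple of [8, 19, 18]; the smallest such N is lcm(8, 19, 18).
Start: lcm = T0 = 8
Fold in T1=19: gcd(8, 19) = 1; lcm(8, 19) = 8 * 19 / 1 = 152 / 1 = 152
Fold in T2=18: gcd(152, 18) = 2; lcm(152, 18) = 152 * 18 / 2 = 2736 / 2 = 1368
Full cycle length = 1368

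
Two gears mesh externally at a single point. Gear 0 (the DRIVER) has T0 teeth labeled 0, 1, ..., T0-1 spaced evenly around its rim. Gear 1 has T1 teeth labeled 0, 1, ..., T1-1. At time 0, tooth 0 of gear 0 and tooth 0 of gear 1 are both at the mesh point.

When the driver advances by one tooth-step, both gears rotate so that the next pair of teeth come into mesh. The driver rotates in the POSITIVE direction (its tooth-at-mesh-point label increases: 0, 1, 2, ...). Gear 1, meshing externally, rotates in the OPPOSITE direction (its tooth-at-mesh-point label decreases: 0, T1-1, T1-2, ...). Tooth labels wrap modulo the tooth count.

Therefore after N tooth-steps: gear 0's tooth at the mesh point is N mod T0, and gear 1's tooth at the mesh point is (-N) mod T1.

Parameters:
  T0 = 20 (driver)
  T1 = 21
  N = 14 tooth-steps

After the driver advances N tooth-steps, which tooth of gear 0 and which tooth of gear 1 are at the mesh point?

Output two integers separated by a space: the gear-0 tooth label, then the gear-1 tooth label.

Gear 0 (driver, T0=20): tooth at mesh = N mod T0
  14 = 0 * 20 + 14, so 14 mod 20 = 14
  gear 0 tooth = 14
Gear 1 (driven, T1=21): tooth at mesh = (-N) mod T1
  14 = 0 * 21 + 14, so 14 mod 21 = 14
  (-14) mod 21 = (-14) mod 21 = 21 - 14 = 7
Mesh after 14 steps: gear-0 tooth 14 meets gear-1 tooth 7

Answer: 14 7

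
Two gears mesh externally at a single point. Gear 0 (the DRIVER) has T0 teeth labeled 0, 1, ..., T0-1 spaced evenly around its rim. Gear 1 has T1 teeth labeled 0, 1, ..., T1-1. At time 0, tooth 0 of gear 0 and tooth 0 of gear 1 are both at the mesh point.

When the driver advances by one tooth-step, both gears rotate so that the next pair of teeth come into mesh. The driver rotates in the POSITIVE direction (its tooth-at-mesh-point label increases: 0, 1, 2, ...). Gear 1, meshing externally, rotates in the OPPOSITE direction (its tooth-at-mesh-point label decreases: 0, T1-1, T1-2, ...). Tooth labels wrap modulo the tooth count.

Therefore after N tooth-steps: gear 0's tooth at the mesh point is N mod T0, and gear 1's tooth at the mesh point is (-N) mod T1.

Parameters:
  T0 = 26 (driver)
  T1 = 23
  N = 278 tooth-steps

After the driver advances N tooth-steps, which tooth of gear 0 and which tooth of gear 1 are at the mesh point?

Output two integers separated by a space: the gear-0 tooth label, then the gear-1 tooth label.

Answer: 18 21

Derivation:
Gear 0 (driver, T0=26): tooth at mesh = N mod T0
  278 = 10 * 26 + 18, so 278 mod 26 = 18
  gear 0 tooth = 18
Gear 1 (driven, T1=23): tooth at mesh = (-N) mod T1
  278 = 12 * 23 + 2, so 278 mod 23 = 2
  (-278) mod 23 = (-2) mod 23 = 23 - 2 = 21
Mesh after 278 steps: gear-0 tooth 18 meets gear-1 tooth 21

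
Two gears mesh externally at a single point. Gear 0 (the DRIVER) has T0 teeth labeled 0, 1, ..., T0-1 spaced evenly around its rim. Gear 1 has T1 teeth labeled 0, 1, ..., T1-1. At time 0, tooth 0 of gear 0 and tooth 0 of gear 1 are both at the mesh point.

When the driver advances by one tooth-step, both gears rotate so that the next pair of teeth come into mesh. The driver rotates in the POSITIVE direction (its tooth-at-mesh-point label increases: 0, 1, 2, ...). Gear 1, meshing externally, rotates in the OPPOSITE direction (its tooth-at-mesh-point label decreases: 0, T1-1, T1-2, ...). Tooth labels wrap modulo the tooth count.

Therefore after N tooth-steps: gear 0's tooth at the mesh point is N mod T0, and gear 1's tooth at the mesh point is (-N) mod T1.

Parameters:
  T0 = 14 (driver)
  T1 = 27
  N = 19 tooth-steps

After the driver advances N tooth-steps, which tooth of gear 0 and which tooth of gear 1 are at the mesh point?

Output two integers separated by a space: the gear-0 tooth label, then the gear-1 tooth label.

Gear 0 (driver, T0=14): tooth at mesh = N mod T0
  19 = 1 * 14 + 5, so 19 mod 14 = 5
  gear 0 tooth = 5
Gear 1 (driven, T1=27): tooth at mesh = (-N) mod T1
  19 = 0 * 27 + 19, so 19 mod 27 = 19
  (-19) mod 27 = (-19) mod 27 = 27 - 19 = 8
Mesh after 19 steps: gear-0 tooth 5 meets gear-1 tooth 8

Answer: 5 8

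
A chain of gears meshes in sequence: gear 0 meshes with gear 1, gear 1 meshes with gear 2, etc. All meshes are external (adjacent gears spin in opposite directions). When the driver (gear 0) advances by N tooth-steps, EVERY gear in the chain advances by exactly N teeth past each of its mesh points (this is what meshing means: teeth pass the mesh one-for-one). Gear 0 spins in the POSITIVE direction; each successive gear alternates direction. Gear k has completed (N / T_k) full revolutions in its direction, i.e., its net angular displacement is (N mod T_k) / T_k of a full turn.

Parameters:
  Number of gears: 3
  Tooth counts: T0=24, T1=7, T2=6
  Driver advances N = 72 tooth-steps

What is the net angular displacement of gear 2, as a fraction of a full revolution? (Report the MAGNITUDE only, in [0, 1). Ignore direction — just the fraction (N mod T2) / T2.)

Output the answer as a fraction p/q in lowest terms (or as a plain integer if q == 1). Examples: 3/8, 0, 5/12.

Answer: 0

Derivation:
Chain of 3 gears, tooth counts: [24, 7, 6]
  gear 0: T0=24, direction=positive, advance = 72 mod 24 = 0 teeth = 0/24 turn
  gear 1: T1=7, direction=negative, advance = 72 mod 7 = 2 teeth = 2/7 turn
  gear 2: T2=6, direction=positive, advance = 72 mod 6 = 0 teeth = 0/6 turn
Gear 2: 72 mod 6 = 0
Fraction = 0 / 6 = 0/1 (gcd(0,6)=6) = 0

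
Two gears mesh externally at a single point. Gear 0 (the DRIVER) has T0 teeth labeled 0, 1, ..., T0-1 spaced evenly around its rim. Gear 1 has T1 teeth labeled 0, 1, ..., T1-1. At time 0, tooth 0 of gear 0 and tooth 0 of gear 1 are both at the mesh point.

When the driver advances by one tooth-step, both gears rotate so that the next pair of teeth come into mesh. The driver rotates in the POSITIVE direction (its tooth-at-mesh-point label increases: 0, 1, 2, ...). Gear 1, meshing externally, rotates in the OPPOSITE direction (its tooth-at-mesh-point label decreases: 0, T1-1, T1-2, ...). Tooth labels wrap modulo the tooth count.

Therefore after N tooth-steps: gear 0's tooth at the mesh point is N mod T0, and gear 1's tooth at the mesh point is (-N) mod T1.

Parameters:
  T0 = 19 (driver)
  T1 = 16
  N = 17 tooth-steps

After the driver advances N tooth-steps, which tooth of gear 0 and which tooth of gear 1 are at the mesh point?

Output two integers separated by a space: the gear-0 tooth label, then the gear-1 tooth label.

Gear 0 (driver, T0=19): tooth at mesh = N mod T0
  17 = 0 * 19 + 17, so 17 mod 19 = 17
  gear 0 tooth = 17
Gear 1 (driven, T1=16): tooth at mesh = (-N) mod T1
  17 = 1 * 16 + 1, so 17 mod 16 = 1
  (-17) mod 16 = (-1) mod 16 = 16 - 1 = 15
Mesh after 17 steps: gear-0 tooth 17 meets gear-1 tooth 15

Answer: 17 15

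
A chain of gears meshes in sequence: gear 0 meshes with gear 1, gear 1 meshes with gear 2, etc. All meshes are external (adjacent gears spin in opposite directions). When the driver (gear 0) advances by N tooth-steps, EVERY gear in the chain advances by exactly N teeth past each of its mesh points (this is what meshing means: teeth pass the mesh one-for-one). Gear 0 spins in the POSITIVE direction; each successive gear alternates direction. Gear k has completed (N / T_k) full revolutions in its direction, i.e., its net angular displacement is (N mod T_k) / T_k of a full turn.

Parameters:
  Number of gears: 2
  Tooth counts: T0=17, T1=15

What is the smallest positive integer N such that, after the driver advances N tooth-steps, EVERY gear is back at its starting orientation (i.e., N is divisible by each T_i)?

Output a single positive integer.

Gear k returns to start when N is a multiple of T_k.
All gears at start simultaneously when N is a common multiple of [17, 15]; the smallest such N is lcm(17, 15).
Start: lcm = T0 = 17
Fold in T1=15: gcd(17, 15) = 1; lcm(17, 15) = 17 * 15 / 1 = 255 / 1 = 255
Full cycle length = 255

Answer: 255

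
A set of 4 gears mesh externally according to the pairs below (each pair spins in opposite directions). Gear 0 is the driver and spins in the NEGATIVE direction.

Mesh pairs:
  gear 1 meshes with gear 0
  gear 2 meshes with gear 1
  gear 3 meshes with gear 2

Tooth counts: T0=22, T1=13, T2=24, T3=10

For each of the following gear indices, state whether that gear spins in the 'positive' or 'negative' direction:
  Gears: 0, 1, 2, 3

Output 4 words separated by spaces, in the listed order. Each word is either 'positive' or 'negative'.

Gear 0 (driver): negative (depth 0)
  gear 1: meshes with gear 0 -> depth 1 -> positive (opposite of gear 0)
  gear 2: meshes with gear 1 -> depth 2 -> negative (opposite of gear 1)
  gear 3: meshes with gear 2 -> depth 3 -> positive (opposite of gear 2)
Queried indices 0, 1, 2, 3 -> negative, positive, negative, positive

Answer: negative positive negative positive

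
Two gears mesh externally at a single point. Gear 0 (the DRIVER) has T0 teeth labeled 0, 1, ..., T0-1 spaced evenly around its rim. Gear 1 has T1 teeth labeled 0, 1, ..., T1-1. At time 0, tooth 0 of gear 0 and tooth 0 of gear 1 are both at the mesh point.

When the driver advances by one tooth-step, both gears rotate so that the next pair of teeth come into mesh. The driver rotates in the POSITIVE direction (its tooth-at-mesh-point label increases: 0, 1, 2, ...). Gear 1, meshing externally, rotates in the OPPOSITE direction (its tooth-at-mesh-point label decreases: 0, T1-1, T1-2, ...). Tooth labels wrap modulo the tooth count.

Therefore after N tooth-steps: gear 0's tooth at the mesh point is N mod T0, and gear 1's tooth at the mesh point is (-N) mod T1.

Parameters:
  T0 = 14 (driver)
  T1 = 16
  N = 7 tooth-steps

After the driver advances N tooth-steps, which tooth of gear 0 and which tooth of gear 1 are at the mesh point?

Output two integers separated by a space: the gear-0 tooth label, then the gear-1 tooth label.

Answer: 7 9

Derivation:
Gear 0 (driver, T0=14): tooth at mesh = N mod T0
  7 = 0 * 14 + 7, so 7 mod 14 = 7
  gear 0 tooth = 7
Gear 1 (driven, T1=16): tooth at mesh = (-N) mod T1
  7 = 0 * 16 + 7, so 7 mod 16 = 7
  (-7) mod 16 = (-7) mod 16 = 16 - 7 = 9
Mesh after 7 steps: gear-0 tooth 7 meets gear-1 tooth 9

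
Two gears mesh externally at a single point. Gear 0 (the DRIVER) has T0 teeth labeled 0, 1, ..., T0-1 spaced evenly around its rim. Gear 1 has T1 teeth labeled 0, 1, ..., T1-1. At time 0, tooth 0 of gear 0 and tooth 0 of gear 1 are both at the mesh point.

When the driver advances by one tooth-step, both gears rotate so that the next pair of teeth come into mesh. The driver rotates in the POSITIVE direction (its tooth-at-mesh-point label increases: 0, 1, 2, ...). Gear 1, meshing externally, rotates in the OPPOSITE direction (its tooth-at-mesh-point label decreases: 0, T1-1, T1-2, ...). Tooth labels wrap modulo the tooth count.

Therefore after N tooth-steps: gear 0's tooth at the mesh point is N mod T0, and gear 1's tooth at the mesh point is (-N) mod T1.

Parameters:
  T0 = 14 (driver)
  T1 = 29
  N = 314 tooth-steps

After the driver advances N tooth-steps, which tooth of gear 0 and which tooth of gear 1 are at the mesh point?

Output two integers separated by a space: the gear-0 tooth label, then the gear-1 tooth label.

Gear 0 (driver, T0=14): tooth at mesh = N mod T0
  314 = 22 * 14 + 6, so 314 mod 14 = 6
  gear 0 tooth = 6
Gear 1 (driven, T1=29): tooth at mesh = (-N) mod T1
  314 = 10 * 29 + 24, so 314 mod 29 = 24
  (-314) mod 29 = (-24) mod 29 = 29 - 24 = 5
Mesh after 314 steps: gear-0 tooth 6 meets gear-1 tooth 5

Answer: 6 5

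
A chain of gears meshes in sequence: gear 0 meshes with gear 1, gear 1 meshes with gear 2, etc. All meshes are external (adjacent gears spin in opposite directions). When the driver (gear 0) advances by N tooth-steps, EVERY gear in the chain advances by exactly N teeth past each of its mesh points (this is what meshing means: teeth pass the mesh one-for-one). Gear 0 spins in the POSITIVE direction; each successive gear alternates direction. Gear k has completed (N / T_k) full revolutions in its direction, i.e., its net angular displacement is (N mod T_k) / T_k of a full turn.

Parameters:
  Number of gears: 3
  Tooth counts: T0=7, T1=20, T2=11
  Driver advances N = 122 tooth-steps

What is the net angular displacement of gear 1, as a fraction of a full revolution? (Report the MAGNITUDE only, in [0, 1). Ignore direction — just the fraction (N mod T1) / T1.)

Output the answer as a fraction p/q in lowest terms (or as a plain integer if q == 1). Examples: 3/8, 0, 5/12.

Answer: 1/10

Derivation:
Chain of 3 gears, tooth counts: [7, 20, 11]
  gear 0: T0=7, direction=positive, advance = 122 mod 7 = 3 teeth = 3/7 turn
  gear 1: T1=20, direction=negative, advance = 122 mod 20 = 2 teeth = 2/20 turn
  gear 2: T2=11, direction=positive, advance = 122 mod 11 = 1 teeth = 1/11 turn
Gear 1: 122 mod 20 = 2
Fraction = 2 / 20 = 1/10 (gcd(2,20)=2) = 1/10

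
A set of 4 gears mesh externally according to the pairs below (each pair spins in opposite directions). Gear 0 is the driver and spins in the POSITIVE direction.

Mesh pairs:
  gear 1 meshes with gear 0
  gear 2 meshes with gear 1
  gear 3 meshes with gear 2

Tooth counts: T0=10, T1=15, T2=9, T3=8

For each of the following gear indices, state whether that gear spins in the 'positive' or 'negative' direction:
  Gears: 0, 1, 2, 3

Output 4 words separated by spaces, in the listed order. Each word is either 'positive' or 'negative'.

Answer: positive negative positive negative

Derivation:
Gear 0 (driver): positive (depth 0)
  gear 1: meshes with gear 0 -> depth 1 -> negative (opposite of gear 0)
  gear 2: meshes with gear 1 -> depth 2 -> positive (opposite of gear 1)
  gear 3: meshes with gear 2 -> depth 3 -> negative (opposite of gear 2)
Queried indices 0, 1, 2, 3 -> positive, negative, positive, negative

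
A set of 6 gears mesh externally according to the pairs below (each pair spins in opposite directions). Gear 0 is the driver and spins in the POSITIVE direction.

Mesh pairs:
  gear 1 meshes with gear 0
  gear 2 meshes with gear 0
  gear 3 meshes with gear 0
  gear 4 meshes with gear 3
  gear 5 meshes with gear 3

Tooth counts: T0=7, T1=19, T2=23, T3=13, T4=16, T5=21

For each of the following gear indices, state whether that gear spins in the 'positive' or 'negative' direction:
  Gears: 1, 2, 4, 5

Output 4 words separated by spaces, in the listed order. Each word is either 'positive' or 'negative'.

Gear 0 (driver): positive (depth 0)
  gear 1: meshes with gear 0 -> depth 1 -> negative (opposite of gear 0)
  gear 2: meshes with gear 0 -> depth 1 -> negative (opposite of gear 0)
  gear 3: meshes with gear 0 -> depth 1 -> negative (opposite of gear 0)
  gear 4: meshes with gear 3 -> depth 2 -> positive (opposite of gear 3)
  gear 5: meshes with gear 3 -> depth 2 -> positive (opposite of gear 3)
Queried indices 1, 2, 4, 5 -> negative, negative, positive, positive

Answer: negative negative positive positive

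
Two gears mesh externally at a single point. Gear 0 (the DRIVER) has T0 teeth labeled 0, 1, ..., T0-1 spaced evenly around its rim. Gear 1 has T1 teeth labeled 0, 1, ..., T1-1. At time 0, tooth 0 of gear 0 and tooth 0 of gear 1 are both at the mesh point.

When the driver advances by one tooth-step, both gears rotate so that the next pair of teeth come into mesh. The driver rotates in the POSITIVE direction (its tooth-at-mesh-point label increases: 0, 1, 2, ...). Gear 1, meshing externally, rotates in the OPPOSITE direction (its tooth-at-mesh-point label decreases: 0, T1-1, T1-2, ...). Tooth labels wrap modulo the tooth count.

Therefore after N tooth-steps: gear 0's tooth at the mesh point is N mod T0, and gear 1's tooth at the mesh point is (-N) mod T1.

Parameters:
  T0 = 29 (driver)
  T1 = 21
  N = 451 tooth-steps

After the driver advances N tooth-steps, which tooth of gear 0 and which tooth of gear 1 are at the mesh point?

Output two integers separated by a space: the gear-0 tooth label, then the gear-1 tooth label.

Gear 0 (driver, T0=29): tooth at mesh = N mod T0
  451 = 15 * 29 + 16, so 451 mod 29 = 16
  gear 0 tooth = 16
Gear 1 (driven, T1=21): tooth at mesh = (-N) mod T1
  451 = 21 * 21 + 10, so 451 mod 21 = 10
  (-451) mod 21 = (-10) mod 21 = 21 - 10 = 11
Mesh after 451 steps: gear-0 tooth 16 meets gear-1 tooth 11

Answer: 16 11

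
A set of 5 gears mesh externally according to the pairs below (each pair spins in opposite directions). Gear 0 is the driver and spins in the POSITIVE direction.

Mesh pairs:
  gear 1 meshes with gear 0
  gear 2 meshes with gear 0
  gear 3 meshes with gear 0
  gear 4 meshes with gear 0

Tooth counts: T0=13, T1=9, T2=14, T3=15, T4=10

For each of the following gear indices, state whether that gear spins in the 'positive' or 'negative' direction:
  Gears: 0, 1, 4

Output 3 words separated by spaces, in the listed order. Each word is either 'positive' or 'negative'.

Answer: positive negative negative

Derivation:
Gear 0 (driver): positive (depth 0)
  gear 1: meshes with gear 0 -> depth 1 -> negative (opposite of gear 0)
  gear 2: meshes with gear 0 -> depth 1 -> negative (opposite of gear 0)
  gear 3: meshes with gear 0 -> depth 1 -> negative (opposite of gear 0)
  gear 4: meshes with gear 0 -> depth 1 -> negative (opposite of gear 0)
Queried indices 0, 1, 4 -> positive, negative, negative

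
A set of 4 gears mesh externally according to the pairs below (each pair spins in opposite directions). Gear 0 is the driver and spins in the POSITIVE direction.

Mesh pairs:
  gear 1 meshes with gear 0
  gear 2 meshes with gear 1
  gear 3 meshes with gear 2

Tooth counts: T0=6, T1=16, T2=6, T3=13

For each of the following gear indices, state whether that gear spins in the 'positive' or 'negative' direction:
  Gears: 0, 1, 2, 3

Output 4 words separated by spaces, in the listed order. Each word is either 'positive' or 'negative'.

Gear 0 (driver): positive (depth 0)
  gear 1: meshes with gear 0 -> depth 1 -> negative (opposite of gear 0)
  gear 2: meshes with gear 1 -> depth 2 -> positive (opposite of gear 1)
  gear 3: meshes with gear 2 -> depth 3 -> negative (opposite of gear 2)
Queried indices 0, 1, 2, 3 -> positive, negative, positive, negative

Answer: positive negative positive negative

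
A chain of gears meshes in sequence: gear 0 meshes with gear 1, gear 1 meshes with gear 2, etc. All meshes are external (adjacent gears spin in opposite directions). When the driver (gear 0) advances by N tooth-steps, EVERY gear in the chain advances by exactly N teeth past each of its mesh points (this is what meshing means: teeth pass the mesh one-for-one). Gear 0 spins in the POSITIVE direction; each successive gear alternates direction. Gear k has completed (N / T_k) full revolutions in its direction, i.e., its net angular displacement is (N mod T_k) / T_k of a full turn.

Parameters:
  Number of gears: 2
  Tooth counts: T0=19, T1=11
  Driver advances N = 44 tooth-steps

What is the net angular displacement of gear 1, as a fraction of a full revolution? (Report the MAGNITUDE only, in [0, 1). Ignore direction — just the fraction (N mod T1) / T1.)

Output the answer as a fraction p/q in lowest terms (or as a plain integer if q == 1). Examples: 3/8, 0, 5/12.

Answer: 0

Derivation:
Chain of 2 gears, tooth counts: [19, 11]
  gear 0: T0=19, direction=positive, advance = 44 mod 19 = 6 teeth = 6/19 turn
  gear 1: T1=11, direction=negative, advance = 44 mod 11 = 0 teeth = 0/11 turn
Gear 1: 44 mod 11 = 0
Fraction = 0 / 11 = 0/1 (gcd(0,11)=11) = 0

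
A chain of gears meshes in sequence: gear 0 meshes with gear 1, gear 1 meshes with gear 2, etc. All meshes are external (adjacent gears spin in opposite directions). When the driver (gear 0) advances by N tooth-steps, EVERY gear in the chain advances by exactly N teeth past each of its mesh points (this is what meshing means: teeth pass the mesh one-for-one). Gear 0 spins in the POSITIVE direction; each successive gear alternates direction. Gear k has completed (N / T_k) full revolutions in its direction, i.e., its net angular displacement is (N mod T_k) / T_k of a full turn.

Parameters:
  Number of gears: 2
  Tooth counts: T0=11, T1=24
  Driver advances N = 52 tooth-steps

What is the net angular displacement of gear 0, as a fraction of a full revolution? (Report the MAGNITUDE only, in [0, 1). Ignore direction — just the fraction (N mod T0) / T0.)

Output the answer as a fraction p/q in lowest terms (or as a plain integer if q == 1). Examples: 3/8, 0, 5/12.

Answer: 8/11

Derivation:
Chain of 2 gears, tooth counts: [11, 24]
  gear 0: T0=11, direction=positive, advance = 52 mod 11 = 8 teeth = 8/11 turn
  gear 1: T1=24, direction=negative, advance = 52 mod 24 = 4 teeth = 4/24 turn
Gear 0: 52 mod 11 = 8
Fraction = 8 / 11 = 8/11 (gcd(8,11)=1) = 8/11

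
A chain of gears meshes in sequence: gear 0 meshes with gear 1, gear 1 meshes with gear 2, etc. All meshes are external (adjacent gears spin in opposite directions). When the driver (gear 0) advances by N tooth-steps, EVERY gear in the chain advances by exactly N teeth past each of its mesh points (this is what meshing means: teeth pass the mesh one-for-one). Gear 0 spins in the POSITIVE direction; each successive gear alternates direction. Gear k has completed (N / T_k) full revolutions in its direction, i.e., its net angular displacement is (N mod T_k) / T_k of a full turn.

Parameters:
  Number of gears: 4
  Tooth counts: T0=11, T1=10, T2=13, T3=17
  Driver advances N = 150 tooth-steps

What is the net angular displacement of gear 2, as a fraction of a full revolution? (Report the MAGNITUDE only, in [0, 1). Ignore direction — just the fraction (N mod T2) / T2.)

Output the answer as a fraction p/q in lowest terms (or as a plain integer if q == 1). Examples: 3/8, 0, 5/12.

Chain of 4 gears, tooth counts: [11, 10, 13, 17]
  gear 0: T0=11, direction=positive, advance = 150 mod 11 = 7 teeth = 7/11 turn
  gear 1: T1=10, direction=negative, advance = 150 mod 10 = 0 teeth = 0/10 turn
  gear 2: T2=13, direction=positive, advance = 150 mod 13 = 7 teeth = 7/13 turn
  gear 3: T3=17, direction=negative, advance = 150 mod 17 = 14 teeth = 14/17 turn
Gear 2: 150 mod 13 = 7
Fraction = 7 / 13 = 7/13 (gcd(7,13)=1) = 7/13

Answer: 7/13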